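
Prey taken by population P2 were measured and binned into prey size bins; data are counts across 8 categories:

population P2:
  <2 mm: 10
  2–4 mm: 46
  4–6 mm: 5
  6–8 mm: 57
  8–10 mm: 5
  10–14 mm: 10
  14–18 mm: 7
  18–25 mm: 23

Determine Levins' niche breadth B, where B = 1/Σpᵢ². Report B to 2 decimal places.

4.29

Proportions for population P2 (n=163): 10/163=0.0613, 46/163=0.2822, 5/163=0.0307, 57/163=0.3497, 5/163=0.0307, 10/163=0.0613, 7/163=0.0429, 23/163=0.1411
Σpᵢ² = 0.0613² + 0.2822² + 0.0307² + 0.3497² + 0.0307² + 0.0613² + 0.0429² + 0.1411² = 0.003758 + 0.079637 + 0.000942 + 0.122290 + 0.000942 + 0.003758 + 0.001840 + 0.019909 = 0.233076
B = 1 / 0.233076 = 4.2904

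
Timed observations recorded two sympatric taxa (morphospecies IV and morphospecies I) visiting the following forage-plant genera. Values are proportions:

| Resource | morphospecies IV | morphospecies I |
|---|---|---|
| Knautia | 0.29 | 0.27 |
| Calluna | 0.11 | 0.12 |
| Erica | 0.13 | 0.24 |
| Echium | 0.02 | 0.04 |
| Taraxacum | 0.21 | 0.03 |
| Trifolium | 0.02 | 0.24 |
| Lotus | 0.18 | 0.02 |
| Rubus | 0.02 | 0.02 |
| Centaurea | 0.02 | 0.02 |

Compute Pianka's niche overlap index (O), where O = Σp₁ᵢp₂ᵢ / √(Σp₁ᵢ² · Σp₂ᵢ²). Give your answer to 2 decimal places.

0.70

Σ p₁ᵢp₂ᵢ = 0.0783 + 0.0132 + 0.0312 + 0.0008 + 0.0063 + 0.0048 + 0.0036 + 0.0004 + 0.0004 = 0.1390
Σp_1ᵢ² = 0.29² + 0.11² + 0.13² + 0.02² + 0.21² + 0.02² + 0.18² + 0.02² + 0.02² = 0.0841 + 0.0121 + 0.0169 + 0.0004 + 0.0441 + 0.0004 + 0.0324 + 0.0004 + 0.0004 = 0.1912
Σp_2ᵢ² = 0.27² + 0.12² + 0.24² + 0.04² + 0.03² + 0.24² + 0.02² + 0.02² + 0.02² = 0.0729 + 0.0144 + 0.0576 + 0.0016 + 0.0009 + 0.0576 + 0.0004 + 0.0004 + 0.0004 = 0.2062
O = 0.1390 / √(0.1912 × 0.2062) = 0.1390 / 0.19856 = 0.7000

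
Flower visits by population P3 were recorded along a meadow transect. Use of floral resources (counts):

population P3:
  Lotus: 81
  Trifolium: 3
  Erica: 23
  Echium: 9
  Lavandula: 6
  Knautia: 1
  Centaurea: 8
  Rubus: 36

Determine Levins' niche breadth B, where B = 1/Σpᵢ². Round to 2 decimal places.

3.25

Proportions for population P3 (n=167): 81/167=0.4850, 3/167=0.0180, 23/167=0.1377, 9/167=0.0539, 6/167=0.0359, 1/167=0.0060, 8/167=0.0479, 36/167=0.2156
Σpᵢ² = 0.4850² + 0.0180² + 0.1377² + 0.0539² + 0.0359² + 0.0060² + 0.0479² + 0.2156² = 0.235225 + 0.000324 + 0.018961 + 0.002905 + 0.001289 + 0.000036 + 0.002294 + 0.046483 = 0.307517
B = 1 / 0.307517 = 3.2519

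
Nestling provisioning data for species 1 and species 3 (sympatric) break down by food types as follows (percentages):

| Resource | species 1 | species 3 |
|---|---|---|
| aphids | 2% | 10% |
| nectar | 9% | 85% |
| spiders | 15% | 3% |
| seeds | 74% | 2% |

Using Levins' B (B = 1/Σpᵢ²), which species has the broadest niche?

species 1

Convert percentages to proportions (divide by 100).
Σp_1ᵢ² = 0.02² + 0.09² + 0.15² + 0.74² = 0.0004 + 0.0081 + 0.0225 + 0.5476 = 0.5786
B_1 = 1 / 0.5786 = 1.7283
Σp_3ᵢ² = 0.10² + 0.85² + 0.03² + 0.02² = 0.0100 + 0.7225 + 0.0009 + 0.0004 = 0.7338
B_3 = 1 / 0.7338 = 1.3628
Highest B → broadest niche (most generalist): species 1 (B = 1.73).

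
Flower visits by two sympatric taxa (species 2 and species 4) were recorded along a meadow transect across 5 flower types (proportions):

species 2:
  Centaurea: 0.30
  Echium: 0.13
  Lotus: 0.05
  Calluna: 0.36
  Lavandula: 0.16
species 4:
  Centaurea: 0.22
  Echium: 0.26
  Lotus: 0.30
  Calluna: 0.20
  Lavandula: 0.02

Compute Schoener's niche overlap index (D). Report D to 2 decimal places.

0.62

Σ|p₁ᵢ − p₂ᵢ| = 0.08 + 0.13 + 0.25 + 0.16 + 0.14 = 0.76
D = 1 − ½ × 0.76 = 1 − 0.380 = 0.6200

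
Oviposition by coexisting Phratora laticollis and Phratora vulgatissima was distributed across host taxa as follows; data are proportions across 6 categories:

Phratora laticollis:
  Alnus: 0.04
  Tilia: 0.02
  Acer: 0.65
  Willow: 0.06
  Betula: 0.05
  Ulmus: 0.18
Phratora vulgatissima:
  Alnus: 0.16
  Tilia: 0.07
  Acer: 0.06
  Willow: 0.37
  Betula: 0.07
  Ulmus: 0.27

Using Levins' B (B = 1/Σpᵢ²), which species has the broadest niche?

Σp_latiᵢ² = 0.04² + 0.02² + 0.65² + 0.06² + 0.05² + 0.18² = 0.0016 + 0.0004 + 0.4225 + 0.0036 + 0.0025 + 0.0324 = 0.4630
B_lati = 1 / 0.4630 = 2.1598
Σp_vulgᵢ² = 0.16² + 0.07² + 0.06² + 0.37² + 0.07² + 0.27² = 0.0256 + 0.0049 + 0.0036 + 0.1369 + 0.0049 + 0.0729 = 0.2488
B_vulg = 1 / 0.2488 = 4.0193
Highest B → broadest niche (most generalist): Phratora vulgatissima (B = 4.02).

Phratora vulgatissima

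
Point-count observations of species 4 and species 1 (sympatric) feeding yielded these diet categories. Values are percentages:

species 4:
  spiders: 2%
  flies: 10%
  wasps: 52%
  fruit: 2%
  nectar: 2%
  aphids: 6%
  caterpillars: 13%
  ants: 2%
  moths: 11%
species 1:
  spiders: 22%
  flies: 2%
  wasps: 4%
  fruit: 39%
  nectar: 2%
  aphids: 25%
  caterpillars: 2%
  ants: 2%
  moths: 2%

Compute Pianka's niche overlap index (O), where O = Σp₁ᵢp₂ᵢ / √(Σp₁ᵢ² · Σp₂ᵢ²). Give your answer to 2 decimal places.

0.19

Convert percentages to proportions (divide by 100).
Σ p₁ᵢp₂ᵢ = 0.0044 + 0.0020 + 0.0208 + 0.0078 + 0.0004 + 0.0150 + 0.0026 + 0.0004 + 0.0022 = 0.0556
Σp_1ᵢ² = 0.02² + 0.10² + 0.52² + 0.02² + 0.02² + 0.06² + 0.13² + 0.02² + 0.11² = 0.0004 + 0.0100 + 0.2704 + 0.0004 + 0.0004 + 0.0036 + 0.0169 + 0.0004 + 0.0121 = 0.3146
Σp_2ᵢ² = 0.22² + 0.02² + 0.04² + 0.39² + 0.02² + 0.25² + 0.02² + 0.02² + 0.02² = 0.0484 + 0.0004 + 0.0016 + 0.1521 + 0.0004 + 0.0625 + 0.0004 + 0.0004 + 0.0004 = 0.2666
O = 0.0556 / √(0.3146 × 0.2666) = 0.0556 / 0.28961 = 0.1920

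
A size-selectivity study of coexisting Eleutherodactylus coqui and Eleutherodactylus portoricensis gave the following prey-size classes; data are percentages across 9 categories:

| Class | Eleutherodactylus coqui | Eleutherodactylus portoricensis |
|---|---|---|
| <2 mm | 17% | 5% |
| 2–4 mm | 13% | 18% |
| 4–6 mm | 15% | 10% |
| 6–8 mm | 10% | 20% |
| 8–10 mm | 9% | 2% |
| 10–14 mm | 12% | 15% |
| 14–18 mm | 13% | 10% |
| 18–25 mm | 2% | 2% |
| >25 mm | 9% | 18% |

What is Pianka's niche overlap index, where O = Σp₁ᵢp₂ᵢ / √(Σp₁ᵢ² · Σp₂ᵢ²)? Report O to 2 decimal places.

Convert percentages to proportions (divide by 100).
Σ p₁ᵢp₂ᵢ = 0.0085 + 0.0234 + 0.0150 + 0.0200 + 0.0018 + 0.0180 + 0.0130 + 0.0004 + 0.0162 = 0.1163
Σp_1ᵢ² = 0.17² + 0.13² + 0.15² + 0.10² + 0.09² + 0.12² + 0.13² + 0.02² + 0.09² = 0.0289 + 0.0169 + 0.0225 + 0.0100 + 0.0081 + 0.0144 + 0.0169 + 0.0004 + 0.0081 = 0.1262
Σp_2ᵢ² = 0.05² + 0.18² + 0.10² + 0.20² + 0.02² + 0.15² + 0.10² + 0.02² + 0.18² = 0.0025 + 0.0324 + 0.0100 + 0.0400 + 0.0004 + 0.0225 + 0.0100 + 0.0004 + 0.0324 = 0.1506
O = 0.1163 / √(0.1262 × 0.1506) = 0.1163 / 0.13786 = 0.8436

0.84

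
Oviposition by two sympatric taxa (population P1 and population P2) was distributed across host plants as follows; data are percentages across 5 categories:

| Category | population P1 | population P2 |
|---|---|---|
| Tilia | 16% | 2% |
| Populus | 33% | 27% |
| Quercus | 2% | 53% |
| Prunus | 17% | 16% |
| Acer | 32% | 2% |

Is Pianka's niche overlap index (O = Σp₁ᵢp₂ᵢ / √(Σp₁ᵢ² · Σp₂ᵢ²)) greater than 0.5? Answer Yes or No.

No

Convert percentages to proportions (divide by 100).
Σ p₁ᵢp₂ᵢ = 0.0032 + 0.0891 + 0.0106 + 0.0272 + 0.0064 = 0.1365
Σp_1ᵢ² = 0.16² + 0.33² + 0.02² + 0.17² + 0.32² = 0.0256 + 0.1089 + 0.0004 + 0.0289 + 0.1024 = 0.2662
Σp_2ᵢ² = 0.02² + 0.27² + 0.53² + 0.16² + 0.02² = 0.0004 + 0.0729 + 0.2809 + 0.0256 + 0.0004 = 0.3802
O = 0.1365 / √(0.2662 × 0.3802) = 0.1365 / 0.31813 = 0.4291
O = 0.4291 < 0.5 → No.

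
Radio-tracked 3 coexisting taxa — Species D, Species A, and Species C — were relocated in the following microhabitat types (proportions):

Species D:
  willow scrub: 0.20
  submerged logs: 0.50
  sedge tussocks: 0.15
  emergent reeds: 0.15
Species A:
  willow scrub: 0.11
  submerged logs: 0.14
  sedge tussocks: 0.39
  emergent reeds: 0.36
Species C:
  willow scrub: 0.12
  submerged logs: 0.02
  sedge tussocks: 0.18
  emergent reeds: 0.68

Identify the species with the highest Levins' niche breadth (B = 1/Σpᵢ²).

Σp_Dᵢ² = 0.20² + 0.50² + 0.15² + 0.15² = 0.0400 + 0.2500 + 0.0225 + 0.0225 = 0.3350
B_D = 1 / 0.3350 = 2.9851
Σp_Aᵢ² = 0.11² + 0.14² + 0.39² + 0.36² = 0.0121 + 0.0196 + 0.1521 + 0.1296 = 0.3134
B_A = 1 / 0.3134 = 3.1908
Σp_Cᵢ² = 0.12² + 0.02² + 0.18² + 0.68² = 0.0144 + 0.0004 + 0.0324 + 0.4624 = 0.5096
B_C = 1 / 0.5096 = 1.9623
Highest B → broadest niche (most generalist): Species A (B = 3.19).

Species A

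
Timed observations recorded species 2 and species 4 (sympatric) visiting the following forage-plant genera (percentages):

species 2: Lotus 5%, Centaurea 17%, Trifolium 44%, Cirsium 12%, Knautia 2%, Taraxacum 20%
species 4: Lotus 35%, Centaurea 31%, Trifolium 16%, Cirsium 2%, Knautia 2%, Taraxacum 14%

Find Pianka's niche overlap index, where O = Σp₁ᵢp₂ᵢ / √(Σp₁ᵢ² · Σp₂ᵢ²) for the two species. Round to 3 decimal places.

Convert percentages to proportions (divide by 100).
Σ p₁ᵢp₂ᵢ = 0.0175 + 0.0527 + 0.0704 + 0.0024 + 0.0004 + 0.0280 = 0.1714
Σp_1ᵢ² = 0.05² + 0.17² + 0.44² + 0.12² + 0.02² + 0.20² = 0.0025 + 0.0289 + 0.1936 + 0.0144 + 0.0004 + 0.0400 = 0.2798
Σp_2ᵢ² = 0.35² + 0.31² + 0.16² + 0.02² + 0.02² + 0.14² = 0.1225 + 0.0961 + 0.0256 + 0.0004 + 0.0004 + 0.0196 = 0.2646
O = 0.1714 / √(0.2798 × 0.2646) = 0.1714 / 0.272094 = 0.62993

0.630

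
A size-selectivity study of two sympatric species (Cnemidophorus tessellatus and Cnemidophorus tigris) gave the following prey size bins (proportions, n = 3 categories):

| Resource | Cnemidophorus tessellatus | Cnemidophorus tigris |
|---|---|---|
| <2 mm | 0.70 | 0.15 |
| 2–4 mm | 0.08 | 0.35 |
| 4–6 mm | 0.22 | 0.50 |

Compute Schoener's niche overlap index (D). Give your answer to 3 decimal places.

Σ|p₁ᵢ − p₂ᵢ| = 0.55 + 0.27 + 0.28 = 1.10
D = 1 − ½ × 1.10 = 1 − 0.550 = 0.45000

0.450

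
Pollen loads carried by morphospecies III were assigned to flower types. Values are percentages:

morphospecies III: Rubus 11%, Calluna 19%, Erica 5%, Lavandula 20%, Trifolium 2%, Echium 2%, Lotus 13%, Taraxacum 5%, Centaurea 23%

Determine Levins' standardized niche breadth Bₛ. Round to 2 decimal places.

Convert percentages to proportions (divide by 100).
Σpᵢ² = 0.11² + 0.19² + 0.05² + 0.20² + 0.02² + 0.02² + 0.13² + 0.05² + 0.23² = 0.0121 + 0.0361 + 0.0025 + 0.0400 + 0.0004 + 0.0004 + 0.0169 + 0.0025 + 0.0529 = 0.1638
B = 1 / 0.1638 = 6.1050
Bₛ = (B − 1)/(n − 1) = (6.1050 − 1)/(9 − 1) = 5.1050/8 = 0.6381

0.64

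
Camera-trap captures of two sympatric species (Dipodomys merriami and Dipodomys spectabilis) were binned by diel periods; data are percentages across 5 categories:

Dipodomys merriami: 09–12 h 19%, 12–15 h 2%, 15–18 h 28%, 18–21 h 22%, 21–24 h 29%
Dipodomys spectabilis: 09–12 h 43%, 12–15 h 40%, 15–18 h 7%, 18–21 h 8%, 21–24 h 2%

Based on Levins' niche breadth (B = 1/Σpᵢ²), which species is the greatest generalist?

Dipodomys merriami

Convert percentages to proportions (divide by 100).
Σp_merrᵢ² = 0.19² + 0.02² + 0.28² + 0.22² + 0.29² = 0.0361 + 0.0004 + 0.0784 + 0.0484 + 0.0841 = 0.2474
B_merr = 1 / 0.2474 = 4.0420
Σp_specᵢ² = 0.43² + 0.40² + 0.07² + 0.08² + 0.02² = 0.1849 + 0.1600 + 0.0049 + 0.0064 + 0.0004 = 0.3566
B_spec = 1 / 0.3566 = 2.8043
Highest B → broadest niche (most generalist): Dipodomys merriami (B = 4.04).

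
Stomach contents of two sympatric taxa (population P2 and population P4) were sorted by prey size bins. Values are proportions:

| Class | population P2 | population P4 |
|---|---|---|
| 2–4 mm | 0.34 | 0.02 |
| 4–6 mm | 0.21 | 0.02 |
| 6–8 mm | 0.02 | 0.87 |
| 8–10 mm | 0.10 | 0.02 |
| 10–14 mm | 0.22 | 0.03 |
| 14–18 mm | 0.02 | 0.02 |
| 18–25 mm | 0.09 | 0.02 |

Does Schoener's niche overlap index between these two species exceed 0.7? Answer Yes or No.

No

Σ|p₁ᵢ − p₂ᵢ| = 0.32 + 0.19 + 0.85 + 0.08 + 0.19 + 0.00 + 0.07 = 1.70
D = 1 − ½ × 1.70 = 1 − 0.850 = 0.1500
D = 0.1500 < 0.7 → No.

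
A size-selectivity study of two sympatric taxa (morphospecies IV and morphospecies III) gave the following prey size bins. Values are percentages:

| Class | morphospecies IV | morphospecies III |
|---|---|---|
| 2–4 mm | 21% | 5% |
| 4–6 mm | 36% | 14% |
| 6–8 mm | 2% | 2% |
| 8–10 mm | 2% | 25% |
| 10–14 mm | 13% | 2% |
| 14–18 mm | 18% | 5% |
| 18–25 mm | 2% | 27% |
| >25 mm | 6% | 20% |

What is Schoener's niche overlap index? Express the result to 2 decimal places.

Convert percentages to proportions (divide by 100).
Σ|p₁ᵢ − p₂ᵢ| = 0.16 + 0.22 + 0.00 + 0.23 + 0.11 + 0.13 + 0.25 + 0.14 = 1.24
D = 1 − ½ × 1.24 = 1 − 0.620 = 0.3800

0.38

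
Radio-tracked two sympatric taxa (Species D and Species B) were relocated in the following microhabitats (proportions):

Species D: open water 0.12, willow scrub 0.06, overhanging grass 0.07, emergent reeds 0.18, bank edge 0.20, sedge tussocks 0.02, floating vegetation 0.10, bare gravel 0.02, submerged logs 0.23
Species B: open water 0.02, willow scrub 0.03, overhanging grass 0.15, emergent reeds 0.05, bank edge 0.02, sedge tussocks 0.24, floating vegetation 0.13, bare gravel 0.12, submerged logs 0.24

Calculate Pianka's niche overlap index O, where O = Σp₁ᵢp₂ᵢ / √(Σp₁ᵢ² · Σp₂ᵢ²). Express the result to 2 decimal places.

Σ p₁ᵢp₂ᵢ = 0.0024 + 0.0018 + 0.0105 + 0.0090 + 0.0040 + 0.0048 + 0.0130 + 0.0024 + 0.0552 = 0.1031
Σp_1ᵢ² = 0.12² + 0.06² + 0.07² + 0.18² + 0.20² + 0.02² + 0.10² + 0.02² + 0.23² = 0.0144 + 0.0036 + 0.0049 + 0.0324 + 0.0400 + 0.0004 + 0.0100 + 0.0004 + 0.0529 = 0.1590
Σp_2ᵢ² = 0.02² + 0.03² + 0.15² + 0.05² + 0.02² + 0.24² + 0.13² + 0.12² + 0.24² = 0.0004 + 0.0009 + 0.0225 + 0.0025 + 0.0004 + 0.0576 + 0.0169 + 0.0144 + 0.0576 = 0.1732
O = 0.1031 / √(0.1590 × 0.1732) = 0.1031 / 0.16595 = 0.6213

0.62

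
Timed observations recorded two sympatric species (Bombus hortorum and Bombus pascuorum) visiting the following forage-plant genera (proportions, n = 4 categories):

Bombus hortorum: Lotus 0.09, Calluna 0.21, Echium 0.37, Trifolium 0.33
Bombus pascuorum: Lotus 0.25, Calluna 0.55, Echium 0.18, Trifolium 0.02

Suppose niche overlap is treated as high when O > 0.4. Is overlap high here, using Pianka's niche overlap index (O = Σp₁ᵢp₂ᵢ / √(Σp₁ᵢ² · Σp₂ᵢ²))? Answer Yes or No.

Σ p₁ᵢp₂ᵢ = 0.0225 + 0.1155 + 0.0666 + 0.0066 = 0.2112
Σp_1ᵢ² = 0.09² + 0.21² + 0.37² + 0.33² = 0.0081 + 0.0441 + 0.1369 + 0.1089 = 0.2980
Σp_2ᵢ² = 0.25² + 0.55² + 0.18² + 0.02² = 0.0625 + 0.3025 + 0.0324 + 0.0004 = 0.3978
O = 0.2112 / √(0.2980 × 0.3978) = 0.2112 / 0.34430 = 0.6134
O = 0.6134 > 0.4 → Yes.

Yes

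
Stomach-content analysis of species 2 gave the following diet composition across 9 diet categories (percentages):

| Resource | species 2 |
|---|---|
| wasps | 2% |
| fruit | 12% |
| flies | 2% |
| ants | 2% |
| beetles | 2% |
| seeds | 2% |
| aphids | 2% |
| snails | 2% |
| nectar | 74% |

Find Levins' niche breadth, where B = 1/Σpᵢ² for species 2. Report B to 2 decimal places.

1.77

Convert percentages to proportions (divide by 100).
Σpᵢ² = 0.02² + 0.12² + 0.02² + 0.02² + 0.02² + 0.02² + 0.02² + 0.02² + 0.74² = 0.0004 + 0.0144 + 0.0004 + 0.0004 + 0.0004 + 0.0004 + 0.0004 + 0.0004 + 0.5476 = 0.5648
B = 1 / 0.5648 = 1.7705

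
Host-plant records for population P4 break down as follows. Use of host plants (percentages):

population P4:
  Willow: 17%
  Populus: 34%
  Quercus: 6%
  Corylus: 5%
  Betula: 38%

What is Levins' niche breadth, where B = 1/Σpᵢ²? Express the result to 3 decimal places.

Convert percentages to proportions (divide by 100).
Σpᵢ² = 0.17² + 0.34² + 0.06² + 0.05² + 0.38² = 0.0289 + 0.1156 + 0.0036 + 0.0025 + 0.1444 = 0.2950
B = 1 / 0.2950 = 3.38983

3.390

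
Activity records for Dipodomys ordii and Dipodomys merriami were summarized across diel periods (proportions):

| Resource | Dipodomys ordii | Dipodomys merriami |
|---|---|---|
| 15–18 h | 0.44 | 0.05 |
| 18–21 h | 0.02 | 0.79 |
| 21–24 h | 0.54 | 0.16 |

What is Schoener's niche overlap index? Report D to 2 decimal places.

0.23

Σ|p₁ᵢ − p₂ᵢ| = 0.39 + 0.77 + 0.38 = 1.54
D = 1 − ½ × 1.54 = 1 − 0.770 = 0.2300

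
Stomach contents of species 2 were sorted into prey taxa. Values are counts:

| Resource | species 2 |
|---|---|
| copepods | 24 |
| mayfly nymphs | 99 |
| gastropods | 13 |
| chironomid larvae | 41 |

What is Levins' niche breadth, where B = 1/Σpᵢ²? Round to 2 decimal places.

2.56

Proportions for species 2 (n=177): 24/177=0.1356, 99/177=0.5593, 13/177=0.0734, 41/177=0.2316
Σpᵢ² = 0.1356² + 0.5593² + 0.0734² + 0.2316² = 0.018387 + 0.312816 + 0.005388 + 0.053639 = 0.390230
B = 1 / 0.390230 = 2.5626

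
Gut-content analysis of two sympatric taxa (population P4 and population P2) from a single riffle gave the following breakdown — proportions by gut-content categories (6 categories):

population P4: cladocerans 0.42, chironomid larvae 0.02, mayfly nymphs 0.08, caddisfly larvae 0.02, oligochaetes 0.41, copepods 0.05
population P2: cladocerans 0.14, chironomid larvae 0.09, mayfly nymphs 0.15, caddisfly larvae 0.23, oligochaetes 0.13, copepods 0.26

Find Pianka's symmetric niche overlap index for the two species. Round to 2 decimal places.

Σ p₁ᵢp₂ᵢ = 0.0588 + 0.0018 + 0.0120 + 0.0046 + 0.0533 + 0.0130 = 0.1435
Σp_1ᵢ² = 0.42² + 0.02² + 0.08² + 0.02² + 0.41² + 0.05² = 0.1764 + 0.0004 + 0.0064 + 0.0004 + 0.1681 + 0.0025 = 0.3542
Σp_2ᵢ² = 0.14² + 0.09² + 0.15² + 0.23² + 0.13² + 0.26² = 0.0196 + 0.0081 + 0.0225 + 0.0529 + 0.0169 + 0.0676 = 0.1876
O = 0.1435 / √(0.3542 × 0.1876) = 0.1435 / 0.25777 = 0.5567

0.56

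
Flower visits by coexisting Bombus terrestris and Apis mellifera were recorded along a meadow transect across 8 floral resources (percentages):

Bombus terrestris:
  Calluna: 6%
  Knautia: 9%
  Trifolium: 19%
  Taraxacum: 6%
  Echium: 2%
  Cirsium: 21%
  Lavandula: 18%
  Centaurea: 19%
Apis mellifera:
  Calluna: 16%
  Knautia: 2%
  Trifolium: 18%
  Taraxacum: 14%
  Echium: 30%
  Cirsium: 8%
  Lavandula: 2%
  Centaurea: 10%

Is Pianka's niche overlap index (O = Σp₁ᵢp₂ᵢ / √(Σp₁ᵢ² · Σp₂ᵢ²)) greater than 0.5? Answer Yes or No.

Convert percentages to proportions (divide by 100).
Σ p₁ᵢp₂ᵢ = 0.0096 + 0.0018 + 0.0342 + 0.0084 + 0.0060 + 0.0168 + 0.0036 + 0.0190 = 0.0994
Σp_1ᵢ² = 0.06² + 0.09² + 0.19² + 0.06² + 0.02² + 0.21² + 0.18² + 0.19² = 0.0036 + 0.0081 + 0.0361 + 0.0036 + 0.0004 + 0.0441 + 0.0324 + 0.0361 = 0.1644
Σp_2ᵢ² = 0.16² + 0.02² + 0.18² + 0.14² + 0.30² + 0.08² + 0.02² + 0.10² = 0.0256 + 0.0004 + 0.0324 + 0.0196 + 0.0900 + 0.0064 + 0.0004 + 0.0100 = 0.1848
O = 0.0994 / √(0.1644 × 0.1848) = 0.0994 / 0.17430 = 0.5703
O = 0.5703 > 0.5 → Yes.

Yes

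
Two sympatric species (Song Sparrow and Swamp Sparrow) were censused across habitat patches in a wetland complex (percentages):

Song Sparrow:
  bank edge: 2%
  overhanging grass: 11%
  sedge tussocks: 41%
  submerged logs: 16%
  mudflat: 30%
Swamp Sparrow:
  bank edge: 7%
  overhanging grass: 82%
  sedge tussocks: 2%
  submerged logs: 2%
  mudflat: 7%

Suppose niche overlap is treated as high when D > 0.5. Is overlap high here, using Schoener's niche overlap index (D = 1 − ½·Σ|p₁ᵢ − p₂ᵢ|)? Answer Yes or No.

No

Convert percentages to proportions (divide by 100).
Σ|p₁ᵢ − p₂ᵢ| = 0.05 + 0.71 + 0.39 + 0.14 + 0.23 = 1.52
D = 1 − ½ × 1.52 = 1 − 0.760 = 0.2400
D = 0.2400 < 0.5 → No.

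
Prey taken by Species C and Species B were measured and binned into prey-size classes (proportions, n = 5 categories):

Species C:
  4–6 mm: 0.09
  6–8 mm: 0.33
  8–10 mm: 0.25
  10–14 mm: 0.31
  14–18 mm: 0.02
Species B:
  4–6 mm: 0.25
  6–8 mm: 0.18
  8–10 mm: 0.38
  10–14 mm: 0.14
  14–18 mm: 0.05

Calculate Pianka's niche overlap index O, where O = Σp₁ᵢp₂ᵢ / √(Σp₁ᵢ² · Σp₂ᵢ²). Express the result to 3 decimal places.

0.824

Σ p₁ᵢp₂ᵢ = 0.0225 + 0.0594 + 0.0950 + 0.0434 + 0.0010 = 0.2213
Σp_1ᵢ² = 0.09² + 0.33² + 0.25² + 0.31² + 0.02² = 0.0081 + 0.1089 + 0.0625 + 0.0961 + 0.0004 = 0.2760
Σp_2ᵢ² = 0.25² + 0.18² + 0.38² + 0.14² + 0.05² = 0.0625 + 0.0324 + 0.1444 + 0.0196 + 0.0025 = 0.2614
O = 0.2213 / √(0.2760 × 0.2614) = 0.2213 / 0.268601 = 0.82390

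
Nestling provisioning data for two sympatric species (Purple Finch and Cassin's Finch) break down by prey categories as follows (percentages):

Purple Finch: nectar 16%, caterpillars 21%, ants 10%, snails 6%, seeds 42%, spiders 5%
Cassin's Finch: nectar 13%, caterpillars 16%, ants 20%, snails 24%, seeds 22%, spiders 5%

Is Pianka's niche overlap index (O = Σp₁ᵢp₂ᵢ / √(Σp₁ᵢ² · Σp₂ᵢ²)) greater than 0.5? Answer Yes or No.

Yes

Convert percentages to proportions (divide by 100).
Σ p₁ᵢp₂ᵢ = 0.0208 + 0.0336 + 0.0200 + 0.0144 + 0.0924 + 0.0025 = 0.1837
Σp_1ᵢ² = 0.16² + 0.21² + 0.10² + 0.06² + 0.42² + 0.05² = 0.0256 + 0.0441 + 0.0100 + 0.0036 + 0.1764 + 0.0025 = 0.2622
Σp_2ᵢ² = 0.13² + 0.16² + 0.20² + 0.24² + 0.22² + 0.05² = 0.0169 + 0.0256 + 0.0400 + 0.0576 + 0.0484 + 0.0025 = 0.1910
O = 0.1837 / √(0.2622 × 0.1910) = 0.1837 / 0.22379 = 0.8209
O = 0.8209 > 0.5 → Yes.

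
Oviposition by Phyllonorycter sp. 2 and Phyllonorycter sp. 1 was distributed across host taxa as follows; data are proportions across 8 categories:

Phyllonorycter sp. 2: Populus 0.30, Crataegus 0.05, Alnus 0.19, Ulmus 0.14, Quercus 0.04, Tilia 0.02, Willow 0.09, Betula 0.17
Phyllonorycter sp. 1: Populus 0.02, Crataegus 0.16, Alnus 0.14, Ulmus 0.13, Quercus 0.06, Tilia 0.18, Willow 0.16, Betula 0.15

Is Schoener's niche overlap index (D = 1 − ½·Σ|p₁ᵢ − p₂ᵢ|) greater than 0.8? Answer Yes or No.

No

Σ|p₁ᵢ − p₂ᵢ| = 0.28 + 0.11 + 0.05 + 0.01 + 0.02 + 0.16 + 0.07 + 0.02 = 0.72
D = 1 − ½ × 0.72 = 1 − 0.360 = 0.6400
D = 0.6400 < 0.8 → No.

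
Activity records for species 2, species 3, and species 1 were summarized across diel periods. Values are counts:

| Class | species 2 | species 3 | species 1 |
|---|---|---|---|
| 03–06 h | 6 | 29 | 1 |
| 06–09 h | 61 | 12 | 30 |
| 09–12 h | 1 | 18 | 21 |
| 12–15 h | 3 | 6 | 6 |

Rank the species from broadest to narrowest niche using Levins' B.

Proportions for species 2 (n=71): 6/71=0.0845, 61/71=0.8592, 1/71=0.0141, 3/71=0.0423
Proportions for species 3 (n=65): 29/65=0.4462, 12/65=0.1846, 18/65=0.2769, 6/65=0.0923
Proportions for species 1 (n=58): 1/58=0.0172, 30/58=0.5172, 21/58=0.3621, 6/58=0.1034
Σp_2ᵢ² = 0.0845² + 0.8592² + 0.0141² + 0.0423² = 0.007140 + 0.738225 + 0.000199 + 0.001789 = 0.747353
B_2 = 1 / 0.747353 = 1.3381
Σp_3ᵢ² = 0.4462² + 0.1846² + 0.2769² + 0.0923² = 0.199094 + 0.034077 + 0.076674 + 0.008519 = 0.318364
B_3 = 1 / 0.318364 = 3.1411
Σp_1ᵢ² = 0.0172² + 0.5172² + 0.3621² + 0.1034² = 0.000296 + 0.267496 + 0.131116 + 0.010692 = 0.409600
B_1 = 1 / 0.409600 = 2.4414
Ranking by B (broadest → narrowest): species 3 (3.14) > species 1 (2.44) > species 2 (1.34)

species 3 > species 1 > species 2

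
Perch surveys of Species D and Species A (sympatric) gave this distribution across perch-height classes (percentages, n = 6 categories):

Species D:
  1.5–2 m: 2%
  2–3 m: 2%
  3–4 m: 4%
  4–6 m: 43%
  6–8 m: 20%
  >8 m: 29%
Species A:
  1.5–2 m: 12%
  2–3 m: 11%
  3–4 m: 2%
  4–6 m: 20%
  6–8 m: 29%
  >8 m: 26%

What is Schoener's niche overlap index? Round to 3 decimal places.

0.720

Convert percentages to proportions (divide by 100).
Σ|p₁ᵢ − p₂ᵢ| = 0.10 + 0.09 + 0.02 + 0.23 + 0.09 + 0.03 = 0.56
D = 1 − ½ × 0.56 = 1 − 0.280 = 0.72000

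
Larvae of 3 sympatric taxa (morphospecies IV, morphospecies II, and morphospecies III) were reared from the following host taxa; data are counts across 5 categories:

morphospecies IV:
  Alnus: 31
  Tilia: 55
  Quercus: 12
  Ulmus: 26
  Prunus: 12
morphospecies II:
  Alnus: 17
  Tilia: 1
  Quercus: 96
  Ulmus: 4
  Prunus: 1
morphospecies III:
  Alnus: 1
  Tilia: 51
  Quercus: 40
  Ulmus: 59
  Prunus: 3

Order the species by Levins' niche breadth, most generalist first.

Proportions for morphospecies IV (n=136): 31/136=0.2279, 55/136=0.4044, 12/136=0.0882, 26/136=0.1912, 12/136=0.0882
Proportions for morphospecies II (n=119): 17/119=0.1429, 1/119=0.0084, 96/119=0.8067, 4/119=0.0336, 1/119=0.0084
Proportions for morphospecies III (n=154): 1/154=0.0065, 51/154=0.3312, 40/154=0.2597, 59/154=0.3831, 3/154=0.0195
Σp_IVᵢ² = 0.2279² + 0.4044² + 0.0882² + 0.1912² + 0.0882² = 0.051938 + 0.163539 + 0.007779 + 0.036557 + 0.007779 = 0.267592
B_IV = 1 / 0.267592 = 3.7370
Σp_IIᵢ² = 0.1429² + 0.0084² + 0.8067² + 0.0336² + 0.0084² = 0.020420 + 0.000071 + 0.650765 + 0.001129 + 0.000071 = 0.672456
B_II = 1 / 0.672456 = 1.4871
Σp_IIIᵢ² = 0.0065² + 0.3312² + 0.2597² + 0.3831² + 0.0195² = 0.000042 + 0.109693 + 0.067444 + 0.146766 + 0.000380 = 0.324325
B_III = 1 / 0.324325 = 3.0833
Ranking by B (broadest → narrowest): morphospecies IV (3.74) > morphospecies III (3.08) > morphospecies II (1.49)

morphospecies IV > morphospecies III > morphospecies II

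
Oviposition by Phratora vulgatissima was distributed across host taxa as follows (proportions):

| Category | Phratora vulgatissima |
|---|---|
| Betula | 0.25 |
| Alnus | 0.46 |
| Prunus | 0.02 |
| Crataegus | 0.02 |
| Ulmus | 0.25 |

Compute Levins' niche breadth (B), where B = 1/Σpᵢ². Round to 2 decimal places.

Σpᵢ² = 0.25² + 0.46² + 0.02² + 0.02² + 0.25² = 0.0625 + 0.2116 + 0.0004 + 0.0004 + 0.0625 = 0.3374
B = 1 / 0.3374 = 2.9638

2.96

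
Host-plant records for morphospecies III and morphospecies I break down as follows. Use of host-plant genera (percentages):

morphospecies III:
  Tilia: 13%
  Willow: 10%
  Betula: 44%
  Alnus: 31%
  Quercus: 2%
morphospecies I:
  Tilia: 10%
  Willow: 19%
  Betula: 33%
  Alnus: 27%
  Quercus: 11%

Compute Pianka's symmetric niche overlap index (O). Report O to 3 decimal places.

Convert percentages to proportions (divide by 100).
Σ p₁ᵢp₂ᵢ = 0.0130 + 0.0190 + 0.1452 + 0.0837 + 0.0022 = 0.2631
Σp_1ᵢ² = 0.13² + 0.10² + 0.44² + 0.31² + 0.02² = 0.0169 + 0.0100 + 0.1936 + 0.0961 + 0.0004 = 0.3170
Σp_2ᵢ² = 0.10² + 0.19² + 0.33² + 0.27² + 0.11² = 0.0100 + 0.0361 + 0.1089 + 0.0729 + 0.0121 = 0.2400
O = 0.2631 / √(0.3170 × 0.2400) = 0.2631 / 0.275826 = 0.95386

0.954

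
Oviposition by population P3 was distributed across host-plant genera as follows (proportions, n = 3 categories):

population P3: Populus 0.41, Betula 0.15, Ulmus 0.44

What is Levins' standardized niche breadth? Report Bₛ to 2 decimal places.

Σpᵢ² = 0.41² + 0.15² + 0.44² = 0.1681 + 0.0225 + 0.1936 = 0.3842
B = 1 / 0.3842 = 2.6028
Bₛ = (B − 1)/(n − 1) = (2.6028 − 1)/(3 − 1) = 1.6028/2 = 0.8014

0.80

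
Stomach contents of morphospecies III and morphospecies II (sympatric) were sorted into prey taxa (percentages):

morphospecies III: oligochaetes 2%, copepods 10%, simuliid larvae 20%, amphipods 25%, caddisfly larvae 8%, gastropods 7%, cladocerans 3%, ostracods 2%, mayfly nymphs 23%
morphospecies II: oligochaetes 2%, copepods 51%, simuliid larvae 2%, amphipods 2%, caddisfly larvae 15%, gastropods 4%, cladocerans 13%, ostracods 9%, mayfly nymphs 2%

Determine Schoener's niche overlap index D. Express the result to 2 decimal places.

Convert percentages to proportions (divide by 100).
Σ|p₁ᵢ − p₂ᵢ| = 0.00 + 0.41 + 0.18 + 0.23 + 0.07 + 0.03 + 0.10 + 0.07 + 0.21 = 1.30
D = 1 − ½ × 1.30 = 1 − 0.650 = 0.3500

0.35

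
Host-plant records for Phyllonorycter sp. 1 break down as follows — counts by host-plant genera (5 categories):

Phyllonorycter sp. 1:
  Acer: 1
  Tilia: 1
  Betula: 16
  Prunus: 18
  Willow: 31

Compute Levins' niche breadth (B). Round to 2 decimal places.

Proportions for Phyllonorycter sp. 1 (n=67): 1/67=0.0149, 1/67=0.0149, 16/67=0.2388, 18/67=0.2687, 31/67=0.4627
Σpᵢ² = 0.0149² + 0.0149² + 0.2388² + 0.2687² + 0.4627² = 0.000222 + 0.000222 + 0.057025 + 0.072200 + 0.214091 = 0.343760
B = 1 / 0.343760 = 2.9090

2.91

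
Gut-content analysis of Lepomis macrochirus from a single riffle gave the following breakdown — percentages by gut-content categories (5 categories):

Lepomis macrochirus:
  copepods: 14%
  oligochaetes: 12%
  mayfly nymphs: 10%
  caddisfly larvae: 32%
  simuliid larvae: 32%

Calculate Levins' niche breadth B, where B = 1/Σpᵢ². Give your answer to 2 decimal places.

4.02

Convert percentages to proportions (divide by 100).
Σpᵢ² = 0.14² + 0.12² + 0.10² + 0.32² + 0.32² = 0.0196 + 0.0144 + 0.0100 + 0.1024 + 0.1024 = 0.2488
B = 1 / 0.2488 = 4.0193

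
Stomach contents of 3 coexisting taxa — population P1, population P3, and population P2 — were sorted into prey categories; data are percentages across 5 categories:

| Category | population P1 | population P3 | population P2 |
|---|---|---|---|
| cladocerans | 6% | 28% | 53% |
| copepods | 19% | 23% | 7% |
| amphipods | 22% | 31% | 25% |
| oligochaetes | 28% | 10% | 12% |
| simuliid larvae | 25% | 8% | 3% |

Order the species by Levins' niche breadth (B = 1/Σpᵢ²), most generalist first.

Convert percentages to proportions (divide by 100).
Σp_P1ᵢ² = 0.06² + 0.19² + 0.22² + 0.28² + 0.25² = 0.0036 + 0.0361 + 0.0484 + 0.0784 + 0.0625 = 0.2290
B_P1 = 1 / 0.2290 = 4.3668
Σp_P3ᵢ² = 0.28² + 0.23² + 0.31² + 0.10² + 0.08² = 0.0784 + 0.0529 + 0.0961 + 0.0100 + 0.0064 = 0.2438
B_P3 = 1 / 0.2438 = 4.1017
Σp_P2ᵢ² = 0.53² + 0.07² + 0.25² + 0.12² + 0.03² = 0.2809 + 0.0049 + 0.0625 + 0.0144 + 0.0009 = 0.3636
B_P2 = 1 / 0.3636 = 2.7503
Ranking by B (broadest → narrowest): population P1 (4.37) > population P3 (4.10) > population P2 (2.75)

population P1 > population P3 > population P2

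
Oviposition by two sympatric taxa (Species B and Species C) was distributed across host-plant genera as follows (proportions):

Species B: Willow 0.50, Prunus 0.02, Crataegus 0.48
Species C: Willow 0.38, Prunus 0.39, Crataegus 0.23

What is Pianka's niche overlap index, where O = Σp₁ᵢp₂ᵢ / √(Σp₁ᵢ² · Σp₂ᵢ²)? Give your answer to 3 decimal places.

0.752

Σ p₁ᵢp₂ᵢ = 0.1900 + 0.0078 + 0.1104 = 0.3082
Σp_1ᵢ² = 0.50² + 0.02² + 0.48² = 0.2500 + 0.0004 + 0.2304 = 0.4808
Σp_2ᵢ² = 0.38² + 0.39² + 0.23² = 0.1444 + 0.1521 + 0.0529 = 0.3494
O = 0.3082 / √(0.4808 × 0.3494) = 0.3082 / 0.409868 = 0.75195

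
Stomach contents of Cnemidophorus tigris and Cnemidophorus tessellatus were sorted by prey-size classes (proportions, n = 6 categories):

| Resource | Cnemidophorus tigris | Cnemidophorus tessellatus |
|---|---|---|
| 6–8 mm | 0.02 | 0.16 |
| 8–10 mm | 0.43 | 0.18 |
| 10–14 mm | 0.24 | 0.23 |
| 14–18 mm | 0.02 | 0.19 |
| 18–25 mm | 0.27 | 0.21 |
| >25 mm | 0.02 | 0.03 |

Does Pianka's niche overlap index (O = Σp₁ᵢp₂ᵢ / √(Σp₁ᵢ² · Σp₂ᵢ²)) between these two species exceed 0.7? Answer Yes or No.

Yes

Σ p₁ᵢp₂ᵢ = 0.0032 + 0.0774 + 0.0552 + 0.0038 + 0.0567 + 0.0006 = 0.1969
Σp_1ᵢ² = 0.02² + 0.43² + 0.24² + 0.02² + 0.27² + 0.02² = 0.0004 + 0.1849 + 0.0576 + 0.0004 + 0.0729 + 0.0004 = 0.3166
Σp_2ᵢ² = 0.16² + 0.18² + 0.23² + 0.19² + 0.21² + 0.03² = 0.0256 + 0.0324 + 0.0529 + 0.0361 + 0.0441 + 0.0009 = 0.1920
O = 0.1969 / √(0.3166 × 0.1920) = 0.1969 / 0.24655 = 0.7986
O = 0.7986 > 0.7 → Yes.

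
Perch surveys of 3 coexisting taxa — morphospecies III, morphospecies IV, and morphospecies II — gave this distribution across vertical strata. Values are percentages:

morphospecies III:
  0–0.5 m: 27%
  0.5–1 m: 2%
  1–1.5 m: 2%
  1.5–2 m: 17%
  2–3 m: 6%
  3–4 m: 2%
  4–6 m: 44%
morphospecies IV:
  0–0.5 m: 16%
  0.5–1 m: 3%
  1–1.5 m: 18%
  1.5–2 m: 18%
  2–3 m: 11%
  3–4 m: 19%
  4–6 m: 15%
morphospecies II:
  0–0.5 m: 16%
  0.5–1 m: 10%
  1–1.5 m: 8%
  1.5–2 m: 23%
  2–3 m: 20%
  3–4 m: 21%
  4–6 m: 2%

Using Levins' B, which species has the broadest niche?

Convert percentages to proportions (divide by 100).
Σp_IIIᵢ² = 0.27² + 0.02² + 0.02² + 0.17² + 0.06² + 0.02² + 0.44² = 0.0729 + 0.0004 + 0.0004 + 0.0289 + 0.0036 + 0.0004 + 0.1936 = 0.3002
B_III = 1 / 0.3002 = 3.3311
Σp_IVᵢ² = 0.16² + 0.03² + 0.18² + 0.18² + 0.11² + 0.19² + 0.15² = 0.0256 + 0.0009 + 0.0324 + 0.0324 + 0.0121 + 0.0361 + 0.0225 = 0.1620
B_IV = 1 / 0.1620 = 6.1728
Σp_IIᵢ² = 0.16² + 0.10² + 0.08² + 0.23² + 0.20² + 0.21² + 0.02² = 0.0256 + 0.0100 + 0.0064 + 0.0529 + 0.0400 + 0.0441 + 0.0004 = 0.1794
B_II = 1 / 0.1794 = 5.5741
Highest B → broadest niche (most generalist): morphospecies IV (B = 6.17).

morphospecies IV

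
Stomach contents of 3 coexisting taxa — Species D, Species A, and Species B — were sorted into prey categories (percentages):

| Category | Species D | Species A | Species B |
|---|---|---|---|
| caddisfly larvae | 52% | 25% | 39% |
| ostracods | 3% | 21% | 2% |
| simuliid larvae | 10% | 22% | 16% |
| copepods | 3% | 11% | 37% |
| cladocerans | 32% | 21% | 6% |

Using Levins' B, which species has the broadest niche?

Convert percentages to proportions (divide by 100).
Σp_Dᵢ² = 0.52² + 0.03² + 0.10² + 0.03² + 0.32² = 0.2704 + 0.0009 + 0.0100 + 0.0009 + 0.1024 = 0.3846
B_D = 1 / 0.3846 = 2.6001
Σp_Aᵢ² = 0.25² + 0.21² + 0.22² + 0.11² + 0.21² = 0.0625 + 0.0441 + 0.0484 + 0.0121 + 0.0441 = 0.2112
B_A = 1 / 0.2112 = 4.7348
Σp_Bᵢ² = 0.39² + 0.02² + 0.16² + 0.37² + 0.06² = 0.1521 + 0.0004 + 0.0256 + 0.1369 + 0.0036 = 0.3186
B_B = 1 / 0.3186 = 3.1387
Highest B → broadest niche (most generalist): Species A (B = 4.73).

Species A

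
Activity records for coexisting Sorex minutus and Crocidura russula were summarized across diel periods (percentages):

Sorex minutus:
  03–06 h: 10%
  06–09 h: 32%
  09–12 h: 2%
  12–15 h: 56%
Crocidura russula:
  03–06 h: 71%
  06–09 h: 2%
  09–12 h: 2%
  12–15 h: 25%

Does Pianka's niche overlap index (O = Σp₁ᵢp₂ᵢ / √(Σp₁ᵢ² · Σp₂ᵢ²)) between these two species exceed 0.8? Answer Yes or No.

No

Convert percentages to proportions (divide by 100).
Σ p₁ᵢp₂ᵢ = 0.0710 + 0.0064 + 0.0004 + 0.1400 = 0.2178
Σp_1ᵢ² = 0.10² + 0.32² + 0.02² + 0.56² = 0.0100 + 0.1024 + 0.0004 + 0.3136 = 0.4264
Σp_2ᵢ² = 0.71² + 0.02² + 0.02² + 0.25² = 0.5041 + 0.0004 + 0.0004 + 0.0625 = 0.5674
O = 0.2178 / √(0.4264 × 0.5674) = 0.2178 / 0.49187 = 0.4428
O = 0.4428 < 0.8 → No.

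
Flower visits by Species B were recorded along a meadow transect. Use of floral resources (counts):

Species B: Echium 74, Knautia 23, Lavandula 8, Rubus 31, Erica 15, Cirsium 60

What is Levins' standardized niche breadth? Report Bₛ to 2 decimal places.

0.62

Proportions for Species B (n=211): 74/211=0.3507, 23/211=0.1090, 8/211=0.0379, 31/211=0.1469, 15/211=0.0711, 60/211=0.2844
Σpᵢ² = 0.3507² + 0.1090² + 0.0379² + 0.1469² + 0.0711² + 0.2844² = 0.122990 + 0.011881 + 0.001436 + 0.021580 + 0.005055 + 0.080883 = 0.243825
B = 1 / 0.243825 = 4.1013
Bₛ = (B − 1)/(n − 1) = (4.1013 − 1)/(6 − 1) = 3.1013/5 = 0.6203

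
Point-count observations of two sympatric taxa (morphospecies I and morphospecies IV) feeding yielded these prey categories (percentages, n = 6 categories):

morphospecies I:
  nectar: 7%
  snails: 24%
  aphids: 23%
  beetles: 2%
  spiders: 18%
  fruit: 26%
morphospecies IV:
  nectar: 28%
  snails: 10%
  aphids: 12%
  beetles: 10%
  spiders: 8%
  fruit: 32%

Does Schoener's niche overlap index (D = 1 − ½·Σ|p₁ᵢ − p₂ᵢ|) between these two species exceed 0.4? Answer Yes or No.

Yes

Convert percentages to proportions (divide by 100).
Σ|p₁ᵢ − p₂ᵢ| = 0.21 + 0.14 + 0.11 + 0.08 + 0.10 + 0.06 = 0.70
D = 1 − ½ × 0.70 = 1 − 0.350 = 0.6500
D = 0.6500 > 0.4 → Yes.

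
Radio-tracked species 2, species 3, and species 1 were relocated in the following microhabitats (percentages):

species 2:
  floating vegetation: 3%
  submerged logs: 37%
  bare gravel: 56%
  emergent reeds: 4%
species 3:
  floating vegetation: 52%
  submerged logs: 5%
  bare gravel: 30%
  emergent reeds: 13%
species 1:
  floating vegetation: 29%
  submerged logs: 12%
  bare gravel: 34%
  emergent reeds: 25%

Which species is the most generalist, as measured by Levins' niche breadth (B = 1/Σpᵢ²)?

Convert percentages to proportions (divide by 100).
Σp_2ᵢ² = 0.03² + 0.37² + 0.56² + 0.04² = 0.0009 + 0.1369 + 0.3136 + 0.0016 = 0.4530
B_2 = 1 / 0.4530 = 2.2075
Σp_3ᵢ² = 0.52² + 0.05² + 0.30² + 0.13² = 0.2704 + 0.0025 + 0.0900 + 0.0169 = 0.3798
B_3 = 1 / 0.3798 = 2.6330
Σp_1ᵢ² = 0.29² + 0.12² + 0.34² + 0.25² = 0.0841 + 0.0144 + 0.1156 + 0.0625 = 0.2766
B_1 = 1 / 0.2766 = 3.6153
Highest B → broadest niche (most generalist): species 1 (B = 3.62).

species 1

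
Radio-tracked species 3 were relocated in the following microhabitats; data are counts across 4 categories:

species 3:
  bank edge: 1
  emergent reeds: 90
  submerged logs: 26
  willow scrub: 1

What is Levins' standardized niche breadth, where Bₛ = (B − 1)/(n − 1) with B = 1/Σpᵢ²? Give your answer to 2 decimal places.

Proportions for species 3 (n=118): 1/118=0.0085, 90/118=0.7627, 26/118=0.2203, 1/118=0.0085
Σpᵢ² = 0.0085² + 0.7627² + 0.2203² + 0.0085² = 0.000072 + 0.581711 + 0.048532 + 0.000072 = 0.630387
B = 1 / 0.630387 = 1.5863
Bₛ = (B − 1)/(n − 1) = (1.5863 − 1)/(4 − 1) = 0.5863/3 = 0.1954

0.20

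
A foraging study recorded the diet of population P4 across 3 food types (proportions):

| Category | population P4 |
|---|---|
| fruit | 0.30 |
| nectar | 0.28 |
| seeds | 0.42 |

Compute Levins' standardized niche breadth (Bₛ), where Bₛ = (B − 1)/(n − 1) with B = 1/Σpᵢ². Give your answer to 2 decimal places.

0.95

Σpᵢ² = 0.30² + 0.28² + 0.42² = 0.0900 + 0.0784 + 0.1764 = 0.3448
B = 1 / 0.3448 = 2.9002
Bₛ = (B − 1)/(n − 1) = (2.9002 − 1)/(3 − 1) = 1.9002/2 = 0.9501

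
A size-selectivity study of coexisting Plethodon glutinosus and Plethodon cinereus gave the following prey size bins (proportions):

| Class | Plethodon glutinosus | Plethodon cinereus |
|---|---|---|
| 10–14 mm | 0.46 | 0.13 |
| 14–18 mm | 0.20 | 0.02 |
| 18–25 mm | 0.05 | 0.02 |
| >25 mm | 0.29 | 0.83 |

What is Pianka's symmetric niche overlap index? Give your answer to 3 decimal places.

0.625

Σ p₁ᵢp₂ᵢ = 0.0598 + 0.0040 + 0.0010 + 0.2407 = 0.3055
Σp_1ᵢ² = 0.46² + 0.20² + 0.05² + 0.29² = 0.2116 + 0.0400 + 0.0025 + 0.0841 = 0.3382
Σp_2ᵢ² = 0.13² + 0.02² + 0.02² + 0.83² = 0.0169 + 0.0004 + 0.0004 + 0.6889 = 0.7066
O = 0.3055 / √(0.3382 × 0.7066) = 0.3055 / 0.488848 = 0.62494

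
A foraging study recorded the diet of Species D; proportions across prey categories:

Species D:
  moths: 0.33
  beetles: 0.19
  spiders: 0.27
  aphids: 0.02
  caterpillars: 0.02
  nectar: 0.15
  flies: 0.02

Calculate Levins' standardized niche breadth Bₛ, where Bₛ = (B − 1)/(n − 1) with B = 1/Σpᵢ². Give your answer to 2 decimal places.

0.52

Σpᵢ² = 0.33² + 0.19² + 0.27² + 0.02² + 0.02² + 0.15² + 0.02² = 0.1089 + 0.0361 + 0.0729 + 0.0004 + 0.0004 + 0.0225 + 0.0004 = 0.2416
B = 1 / 0.2416 = 4.1391
Bₛ = (B − 1)/(n − 1) = (4.1391 − 1)/(7 − 1) = 3.1391/6 = 0.5232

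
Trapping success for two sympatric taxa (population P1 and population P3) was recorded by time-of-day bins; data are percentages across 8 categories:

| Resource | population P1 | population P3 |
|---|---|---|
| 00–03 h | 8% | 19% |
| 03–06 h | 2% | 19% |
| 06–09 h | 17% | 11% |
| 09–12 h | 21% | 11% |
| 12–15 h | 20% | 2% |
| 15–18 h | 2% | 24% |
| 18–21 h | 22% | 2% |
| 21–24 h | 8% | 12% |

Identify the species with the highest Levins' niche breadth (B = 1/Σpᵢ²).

Convert percentages to proportions (divide by 100).
Σp_P1ᵢ² = 0.08² + 0.02² + 0.17² + 0.21² + 0.20² + 0.02² + 0.22² + 0.08² = 0.0064 + 0.0004 + 0.0289 + 0.0441 + 0.0400 + 0.0004 + 0.0484 + 0.0064 = 0.1750
B_P1 = 1 / 0.1750 = 5.7143
Σp_P3ᵢ² = 0.19² + 0.19² + 0.11² + 0.11² + 0.02² + 0.24² + 0.02² + 0.12² = 0.0361 + 0.0361 + 0.0121 + 0.0121 + 0.0004 + 0.0576 + 0.0004 + 0.0144 = 0.1692
B_P3 = 1 / 0.1692 = 5.9102
Highest B → broadest niche (most generalist): population P3 (B = 5.91).

population P3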